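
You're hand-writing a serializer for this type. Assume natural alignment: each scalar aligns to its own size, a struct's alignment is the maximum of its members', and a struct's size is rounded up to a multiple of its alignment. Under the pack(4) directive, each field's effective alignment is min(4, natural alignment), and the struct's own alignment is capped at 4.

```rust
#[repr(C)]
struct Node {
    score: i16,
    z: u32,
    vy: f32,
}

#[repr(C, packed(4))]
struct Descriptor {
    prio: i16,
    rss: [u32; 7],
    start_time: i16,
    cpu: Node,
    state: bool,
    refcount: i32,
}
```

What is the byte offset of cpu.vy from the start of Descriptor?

Node: score at 0 (size 2, align 2) → ends 2; pad 2 to align 4 for z; z at 4 (size 4, align 4) → ends 8; vy at 8 (size 4, align 4) → ends 12; total 12 bytes, alignment 4
prio at 0 (size 2, align 2) → ends 2
pad 2 to align 4 for rss
rss at 4 (size 28, align 4) → ends 32
start_time at 32 (size 2, align 2) → ends 34
pad 2 to align 4 for cpu
cpu at 36 (size 12, align 4) → ends 48
within Node: vy at 8
36 + 8 = 44

44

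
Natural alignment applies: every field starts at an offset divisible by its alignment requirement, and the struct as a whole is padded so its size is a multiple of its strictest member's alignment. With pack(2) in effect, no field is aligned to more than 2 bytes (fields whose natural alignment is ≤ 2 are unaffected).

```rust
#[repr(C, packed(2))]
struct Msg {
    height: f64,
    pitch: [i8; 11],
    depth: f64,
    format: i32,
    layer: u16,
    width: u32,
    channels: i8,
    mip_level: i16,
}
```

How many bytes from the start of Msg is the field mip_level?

@0: height [8B, align 2] → 8
@8: pitch [11B, align 1] → 19
+1 pad (align 2)
@20: depth [8B, align 2] → 28
@28: format [4B, align 2] → 32
@32: layer [2B, align 2] → 34
@34: width [4B, align 2] → 38
@38: channels [1B, align 1] → 39
+1 pad (align 2)
@40: mip_level [2B, align 2] → 42

40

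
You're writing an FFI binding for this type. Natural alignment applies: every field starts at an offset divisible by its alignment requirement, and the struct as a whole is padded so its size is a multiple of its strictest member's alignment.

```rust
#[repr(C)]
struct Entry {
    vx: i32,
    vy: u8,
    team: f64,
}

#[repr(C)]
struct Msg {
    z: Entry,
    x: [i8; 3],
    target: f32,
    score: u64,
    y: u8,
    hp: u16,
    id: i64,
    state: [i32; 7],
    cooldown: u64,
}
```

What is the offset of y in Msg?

Entry: 0..4  vx  (4B, 4-aligned); 4..5  vy  (1B, 1-aligned); 5..8  -- padding (3B); 8..16  team  (8B, 8-aligned); sizeof = 16, alignof = 8
0..16  z  (16B, 8-aligned)
16..19  x  (3B, 1-aligned)
19..20  -- padding (1B)
20..24  target  (4B, 4-aligned)
24..32  score  (8B, 8-aligned)
32..33  y  (1B, 1-aligned)

32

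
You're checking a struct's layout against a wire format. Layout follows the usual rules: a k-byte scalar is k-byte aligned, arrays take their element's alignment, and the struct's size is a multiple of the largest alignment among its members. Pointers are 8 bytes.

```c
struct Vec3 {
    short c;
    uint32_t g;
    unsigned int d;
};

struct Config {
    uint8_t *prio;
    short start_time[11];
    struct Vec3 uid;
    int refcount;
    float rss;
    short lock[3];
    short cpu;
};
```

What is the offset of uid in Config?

32

Vec3: c at 0 (size 2, align 2) → ends 2; pad 2 to align 4 for g; g at 4 (size 4, align 4) → ends 8; d at 8 (size 4, align 4) → ends 12; total 12 bytes, alignment 4
prio at 0 (size 8, align 8) → ends 8
start_time at 8 (size 22, align 2) → ends 30
pad 2 to align 4 for uid
uid at 32 (size 12, align 4) → ends 44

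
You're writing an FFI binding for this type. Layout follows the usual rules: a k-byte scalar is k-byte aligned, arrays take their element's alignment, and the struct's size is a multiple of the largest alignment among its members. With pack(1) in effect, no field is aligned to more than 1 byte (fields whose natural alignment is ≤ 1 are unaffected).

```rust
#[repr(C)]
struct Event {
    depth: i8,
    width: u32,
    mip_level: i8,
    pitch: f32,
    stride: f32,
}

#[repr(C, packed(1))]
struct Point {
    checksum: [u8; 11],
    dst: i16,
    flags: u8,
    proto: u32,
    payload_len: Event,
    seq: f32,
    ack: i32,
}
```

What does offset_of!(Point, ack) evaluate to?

42

Event: 0..1  depth  (1B, 1-aligned); 1..4  -- padding (3B); 4..8  width  (4B, 4-aligned); 8..9  mip_level  (1B, 1-aligned); 9..12  -- padding (3B); 12..16  pitch  (4B, 4-aligned); 16..20  stride  (4B, 4-aligned); sizeof = 20, alignof = 4
0..11  checksum  (11B, 1-aligned)
11..13  dst  (2B, 1-aligned)
13..14  flags  (1B, 1-aligned)
14..18  proto  (4B, 1-aligned)
18..38  payload_len  (20B, 1-aligned)
38..42  seq  (4B, 1-aligned)
42..46  ack  (4B, 1-aligned)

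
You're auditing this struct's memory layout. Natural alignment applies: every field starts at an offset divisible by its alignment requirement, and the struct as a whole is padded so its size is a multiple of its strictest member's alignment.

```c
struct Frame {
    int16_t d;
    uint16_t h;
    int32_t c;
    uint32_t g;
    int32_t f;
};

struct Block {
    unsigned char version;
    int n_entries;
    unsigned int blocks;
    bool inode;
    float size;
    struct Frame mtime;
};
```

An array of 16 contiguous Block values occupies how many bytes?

576

Frame: @0: d [2B, align 2] → 2; @2: h [2B, align 2] → 4; @4: c [4B, align 4] → 8; @8: g [4B, align 4] → 12; @12: f [4B, align 4] → 16; size 16, align 4
@0: version [1B, align 1] → 1
+3 pad (align 4)
@4: n_entries [4B, align 4] → 8
@8: blocks [4B, align 4] → 12
@12: inode [1B, align 1] → 13
+3 pad (align 4)
@16: size [4B, align 4] → 20
@20: mtime [16B, align 4] → 36
size 36, align 4
array of 16: 16 × 36 = 576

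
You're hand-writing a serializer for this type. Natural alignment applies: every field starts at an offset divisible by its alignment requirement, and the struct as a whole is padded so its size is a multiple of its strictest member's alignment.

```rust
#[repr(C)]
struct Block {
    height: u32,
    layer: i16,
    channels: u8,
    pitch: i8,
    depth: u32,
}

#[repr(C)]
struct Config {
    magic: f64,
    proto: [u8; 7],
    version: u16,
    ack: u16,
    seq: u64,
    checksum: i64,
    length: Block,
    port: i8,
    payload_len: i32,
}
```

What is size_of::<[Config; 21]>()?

1344

Block: @0: height [4B, align 4] → 4; @4: layer [2B, align 2] → 6; @6: channels [1B, align 1] → 7; @7: pitch [1B, align 1] → 8; @8: depth [4B, align 4] → 12; size 12, align 4
@0: magic [8B, align 8] → 8
@8: proto [7B, align 1] → 15
+1 pad (align 2)
@16: version [2B, align 2] → 18
@18: ack [2B, align 2] → 20
+4 pad (align 8)
@24: seq [8B, align 8] → 32
@32: checksum [8B, align 8] → 40
@40: length [12B, align 4] → 52
@52: port [1B, align 1] → 53
+3 pad (align 4)
@56: payload_len [4B, align 4] → 60
+4 tail pad (align 8)
size 64, align 8
array of 21: 21 × 64 = 1344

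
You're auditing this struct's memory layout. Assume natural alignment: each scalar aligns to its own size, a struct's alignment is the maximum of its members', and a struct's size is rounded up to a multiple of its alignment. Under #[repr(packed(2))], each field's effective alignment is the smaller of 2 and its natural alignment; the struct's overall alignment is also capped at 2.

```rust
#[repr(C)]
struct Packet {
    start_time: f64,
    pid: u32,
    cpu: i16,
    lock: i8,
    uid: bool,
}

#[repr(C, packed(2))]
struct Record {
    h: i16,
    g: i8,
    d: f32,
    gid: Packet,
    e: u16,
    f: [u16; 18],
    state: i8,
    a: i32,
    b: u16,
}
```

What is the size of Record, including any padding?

70

Packet: start_time at 0 (size 8, align 8) → ends 8; pid at 8 (size 4, align 4) → ends 12; cpu at 12 (size 2, align 2) → ends 14; lock at 14 (size 1, align 1) → ends 15; uid at 15 (size 1, align 1) → ends 16; total 16 bytes, alignment 8
h at 0 (size 2, align 2) → ends 2
g at 2 (size 1, align 1) → ends 3
pad 1 to align 2 for d
d at 4 (size 4, align 2) → ends 8
gid at 8 (size 16, align 2) → ends 24
e at 24 (size 2, align 2) → ends 26
f at 26 (size 36, align 2) → ends 62
state at 62 (size 1, align 1) → ends 63
pad 1 to align 2 for a
a at 64 (size 4, align 2) → ends 68
b at 68 (size 2, align 2) → ends 70
total 70 bytes, alignment 2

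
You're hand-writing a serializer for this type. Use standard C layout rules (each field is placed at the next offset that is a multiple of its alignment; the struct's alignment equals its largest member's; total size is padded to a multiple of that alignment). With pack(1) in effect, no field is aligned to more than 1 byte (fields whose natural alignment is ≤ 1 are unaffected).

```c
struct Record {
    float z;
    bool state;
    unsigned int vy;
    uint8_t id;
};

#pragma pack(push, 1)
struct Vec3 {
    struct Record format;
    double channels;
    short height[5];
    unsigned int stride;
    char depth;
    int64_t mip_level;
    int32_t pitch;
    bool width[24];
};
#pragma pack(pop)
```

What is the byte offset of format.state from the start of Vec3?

4

Record: @0: z [4B, align 4] → 4; @4: state [1B, align 1] → 5; +3 pad (align 4); @8: vy [4B, align 4] → 12; @12: id [1B, align 1] → 13; +3 tail pad (align 4); size 16, align 4
@0: format [16B, align 1] → 16
within Record: state at 4
0 + 4 = 4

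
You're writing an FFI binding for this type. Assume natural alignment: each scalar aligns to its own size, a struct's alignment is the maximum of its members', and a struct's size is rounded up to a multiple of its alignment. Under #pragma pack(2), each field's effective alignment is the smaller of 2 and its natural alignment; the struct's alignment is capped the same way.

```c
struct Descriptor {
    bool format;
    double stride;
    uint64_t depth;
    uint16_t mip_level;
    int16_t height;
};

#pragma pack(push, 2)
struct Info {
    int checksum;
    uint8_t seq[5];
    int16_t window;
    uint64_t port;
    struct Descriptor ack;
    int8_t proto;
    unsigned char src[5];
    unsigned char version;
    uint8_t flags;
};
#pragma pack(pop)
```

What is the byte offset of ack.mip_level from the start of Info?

Descriptor: @0: format [1B, align 1] → 1; +7 pad (align 8); @8: stride [8B, align 8] → 16; @16: depth [8B, align 8] → 24; @24: mip_level [2B, align 2] → 26; @26: height [2B, align 2] → 28; +4 tail pad (align 8); size 32, align 8
@0: checksum [4B, align 2] → 4
@4: seq [5B, align 1] → 9
+1 pad (align 2)
@10: window [2B, align 2] → 12
@12: port [8B, align 2] → 20
@20: ack [32B, align 2] → 52
within Descriptor: mip_level at 24
20 + 24 = 44

44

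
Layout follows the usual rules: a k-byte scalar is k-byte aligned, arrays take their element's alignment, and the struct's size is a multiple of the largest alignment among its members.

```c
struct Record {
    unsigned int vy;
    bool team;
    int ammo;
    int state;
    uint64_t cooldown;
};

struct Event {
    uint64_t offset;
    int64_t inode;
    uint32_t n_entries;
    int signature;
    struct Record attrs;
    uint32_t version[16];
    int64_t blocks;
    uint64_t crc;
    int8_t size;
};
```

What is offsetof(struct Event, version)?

48

Record: @0: vy [4B, align 4] → 4; @4: team [1B, align 1] → 5; +3 pad (align 4); @8: ammo [4B, align 4] → 12; @12: state [4B, align 4] → 16; @16: cooldown [8B, align 8] → 24; size 24, align 8
@0: offset [8B, align 8] → 8
@8: inode [8B, align 8] → 16
@16: n_entries [4B, align 4] → 20
@20: signature [4B, align 4] → 24
@24: attrs [24B, align 8] → 48
@48: version [64B, align 4] → 112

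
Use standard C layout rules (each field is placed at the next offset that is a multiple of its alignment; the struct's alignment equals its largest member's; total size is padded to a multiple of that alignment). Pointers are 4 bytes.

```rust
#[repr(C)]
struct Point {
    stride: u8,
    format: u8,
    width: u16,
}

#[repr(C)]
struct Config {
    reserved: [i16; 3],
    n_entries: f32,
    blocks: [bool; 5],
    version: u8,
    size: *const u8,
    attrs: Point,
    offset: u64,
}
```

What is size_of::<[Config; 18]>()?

Point: @0: stride [1B, align 1] → 1; @1: format [1B, align 1] → 2; @2: width [2B, align 2] → 4; size 4, align 2
@0: reserved [6B, align 2] → 6
+2 pad (align 4)
@8: n_entries [4B, align 4] → 12
@12: blocks [5B, align 1] → 17
@17: version [1B, align 1] → 18
+2 pad (align 4)
@20: size [4B, align 4] → 24
@24: attrs [4B, align 2] → 28
+4 pad (align 8)
@32: offset [8B, align 8] → 40
size 40, align 8
array of 18: 18 × 40 = 720

720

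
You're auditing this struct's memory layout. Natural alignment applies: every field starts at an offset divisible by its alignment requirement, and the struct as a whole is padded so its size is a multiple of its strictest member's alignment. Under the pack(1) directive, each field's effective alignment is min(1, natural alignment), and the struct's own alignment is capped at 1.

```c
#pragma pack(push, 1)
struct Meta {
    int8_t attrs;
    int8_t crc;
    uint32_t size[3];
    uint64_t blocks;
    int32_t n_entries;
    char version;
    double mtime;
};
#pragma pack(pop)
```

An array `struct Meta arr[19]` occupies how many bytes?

attrs at 0 (size 1, align 1) → ends 1
crc at 1 (size 1, align 1) → ends 2
size at 2 (size 12, align 1) → ends 14
blocks at 14 (size 8, align 1) → ends 22
n_entries at 22 (size 4, align 1) → ends 26
version at 26 (size 1, align 1) → ends 27
mtime at 27 (size 8, align 1) → ends 35
total 35 bytes, alignment 1
array of 19: 19 × 35 = 665

665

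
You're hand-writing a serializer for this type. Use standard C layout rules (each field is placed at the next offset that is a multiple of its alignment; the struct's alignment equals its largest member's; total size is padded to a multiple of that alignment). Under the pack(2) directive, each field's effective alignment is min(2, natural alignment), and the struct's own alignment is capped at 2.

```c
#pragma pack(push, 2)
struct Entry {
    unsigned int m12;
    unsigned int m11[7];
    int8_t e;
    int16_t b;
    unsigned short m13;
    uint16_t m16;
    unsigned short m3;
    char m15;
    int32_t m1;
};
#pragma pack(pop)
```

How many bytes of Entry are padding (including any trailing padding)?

m12 at 0 (size 4, align 2) → ends 4
m11 at 4 (size 28, align 2) → ends 32
e at 32 (size 1, align 1) → ends 33
pad 1 to align 2 for b
b at 34 (size 2, align 2) → ends 36
m13 at 36 (size 2, align 2) → ends 38
m16 at 38 (size 2, align 2) → ends 40
m3 at 40 (size 2, align 2) → ends 42
m15 at 42 (size 1, align 1) → ends 43
pad 1 to align 2 for m1
m1 at 44 (size 4, align 2) → ends 48
total 48 bytes, alignment 2
data bytes 46, size 48 → padding 2

2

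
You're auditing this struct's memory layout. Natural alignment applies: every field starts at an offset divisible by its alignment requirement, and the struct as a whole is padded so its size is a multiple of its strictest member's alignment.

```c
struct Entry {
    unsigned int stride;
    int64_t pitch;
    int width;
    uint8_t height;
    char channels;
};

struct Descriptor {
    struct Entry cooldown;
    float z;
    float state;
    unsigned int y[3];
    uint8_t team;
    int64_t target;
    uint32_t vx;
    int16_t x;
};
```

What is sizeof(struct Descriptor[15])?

960

Entry: @0: stride [4B, align 4] → 4; +4 pad (align 8); @8: pitch [8B, align 8] → 16; @16: width [4B, align 4] → 20; @20: height [1B, align 1] → 21; @21: channels [1B, align 1] → 22; +2 tail pad (align 8); size 24, align 8
@0: cooldown [24B, align 8] → 24
@24: z [4B, align 4] → 28
@28: state [4B, align 4] → 32
@32: y [12B, align 4] → 44
@44: team [1B, align 1] → 45
+3 pad (align 8)
@48: target [8B, align 8] → 56
@56: vx [4B, align 4] → 60
@60: x [2B, align 2] → 62
+2 tail pad (align 8)
size 64, align 8
array of 15: 15 × 64 = 960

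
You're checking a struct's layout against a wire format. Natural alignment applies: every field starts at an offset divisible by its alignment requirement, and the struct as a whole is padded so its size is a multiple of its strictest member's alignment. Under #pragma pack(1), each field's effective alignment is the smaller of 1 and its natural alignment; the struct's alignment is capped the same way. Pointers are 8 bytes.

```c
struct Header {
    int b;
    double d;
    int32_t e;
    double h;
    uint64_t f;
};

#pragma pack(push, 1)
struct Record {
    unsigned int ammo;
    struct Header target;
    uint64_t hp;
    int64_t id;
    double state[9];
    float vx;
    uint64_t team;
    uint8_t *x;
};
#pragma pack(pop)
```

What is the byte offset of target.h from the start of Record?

28

Header: 0..4  b  (4B, 4-aligned); 4..8  -- padding (4B); 8..16  d  (8B, 8-aligned); 16..20  e  (4B, 4-aligned); 20..24  -- padding (4B); 24..32  h  (8B, 8-aligned); 32..40  f  (8B, 8-aligned); sizeof = 40, alignof = 8
0..4  ammo  (4B, 1-aligned)
4..44  target  (40B, 1-aligned)
within Header: h at 24
4 + 24 = 28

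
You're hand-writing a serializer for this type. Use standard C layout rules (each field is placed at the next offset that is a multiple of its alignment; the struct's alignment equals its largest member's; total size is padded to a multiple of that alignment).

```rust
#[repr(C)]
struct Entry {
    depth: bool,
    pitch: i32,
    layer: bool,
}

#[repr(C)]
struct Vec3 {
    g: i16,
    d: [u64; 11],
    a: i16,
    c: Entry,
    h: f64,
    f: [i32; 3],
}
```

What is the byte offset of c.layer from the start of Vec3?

Entry: 0..1  depth  (1B, 1-aligned); 1..4  -- padding (3B); 4..8  pitch  (4B, 4-aligned); 8..9  layer  (1B, 1-aligned); 9..12  -- tail padding (3B); sizeof = 12, alignof = 4
0..2  g  (2B, 2-aligned)
2..8  -- padding (6B)
8..96  d  (88B, 8-aligned)
96..98  a  (2B, 2-aligned)
98..100  -- padding (2B)
100..112  c  (12B, 4-aligned)
within Entry: layer at 8
100 + 8 = 108

108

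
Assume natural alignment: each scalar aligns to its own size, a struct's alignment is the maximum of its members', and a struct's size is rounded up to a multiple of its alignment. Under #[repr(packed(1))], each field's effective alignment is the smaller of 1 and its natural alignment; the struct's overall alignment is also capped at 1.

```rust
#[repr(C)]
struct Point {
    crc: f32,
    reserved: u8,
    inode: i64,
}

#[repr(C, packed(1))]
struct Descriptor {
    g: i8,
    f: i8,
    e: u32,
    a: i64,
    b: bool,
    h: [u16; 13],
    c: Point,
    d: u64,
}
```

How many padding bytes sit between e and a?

0

Point: @0: crc [4B, align 4] → 4; @4: reserved [1B, align 1] → 5; +3 pad (align 8); @8: inode [8B, align 8] → 16; size 16, align 8
@0: g [1B, align 1] → 1
@1: f [1B, align 1] → 2
@2: e [4B, align 1] → 6
@6: a [8B, align 1] → 14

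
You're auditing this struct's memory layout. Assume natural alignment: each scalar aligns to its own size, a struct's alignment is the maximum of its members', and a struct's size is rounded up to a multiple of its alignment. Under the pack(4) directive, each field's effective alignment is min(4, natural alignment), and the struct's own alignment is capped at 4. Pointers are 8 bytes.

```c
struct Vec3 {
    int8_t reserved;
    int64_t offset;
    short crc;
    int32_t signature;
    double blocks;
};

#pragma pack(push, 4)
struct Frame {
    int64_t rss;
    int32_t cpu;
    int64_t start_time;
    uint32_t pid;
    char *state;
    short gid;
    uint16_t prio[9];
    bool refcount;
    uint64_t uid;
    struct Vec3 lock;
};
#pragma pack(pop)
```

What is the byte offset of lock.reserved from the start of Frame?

64

Vec3: reserved at 0 (size 1, align 1) → ends 1; pad 7 to align 8 for offset; offset at 8 (size 8, align 8) → ends 16; crc at 16 (size 2, align 2) → ends 18; pad 2 to align 4 for signature; signature at 20 (size 4, align 4) → ends 24; blocks at 24 (size 8, align 8) → ends 32; total 32 bytes, alignment 8
rss at 0 (size 8, align 4) → ends 8
cpu at 8 (size 4, align 4) → ends 12
start_time at 12 (size 8, align 4) → ends 20
pid at 20 (size 4, align 4) → ends 24
state at 24 (size 8, align 4) → ends 32
gid at 32 (size 2, align 2) → ends 34
prio at 34 (size 18, align 2) → ends 52
refcount at 52 (size 1, align 1) → ends 53
pad 3 to align 4 for uid
uid at 56 (size 8, align 4) → ends 64
lock at 64 (size 32, align 4) → ends 96
within Vec3: reserved at 0
64 + 0 = 64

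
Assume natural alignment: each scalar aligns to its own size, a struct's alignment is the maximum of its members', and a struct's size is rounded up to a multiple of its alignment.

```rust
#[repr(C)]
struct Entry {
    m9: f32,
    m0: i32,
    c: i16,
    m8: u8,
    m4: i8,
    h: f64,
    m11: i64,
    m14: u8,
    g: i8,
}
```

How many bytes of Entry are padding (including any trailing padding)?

10

@0: m9 [4B, align 4] → 4
@4: m0 [4B, align 4] → 8
@8: c [2B, align 2] → 10
@10: m8 [1B, align 1] → 11
@11: m4 [1B, align 1] → 12
+4 pad (align 8)
@16: h [8B, align 8] → 24
@24: m11 [8B, align 8] → 32
@32: m14 [1B, align 1] → 33
@33: g [1B, align 1] → 34
+6 tail pad (align 8)
size 40, align 8
data bytes 30, size 40 → padding 10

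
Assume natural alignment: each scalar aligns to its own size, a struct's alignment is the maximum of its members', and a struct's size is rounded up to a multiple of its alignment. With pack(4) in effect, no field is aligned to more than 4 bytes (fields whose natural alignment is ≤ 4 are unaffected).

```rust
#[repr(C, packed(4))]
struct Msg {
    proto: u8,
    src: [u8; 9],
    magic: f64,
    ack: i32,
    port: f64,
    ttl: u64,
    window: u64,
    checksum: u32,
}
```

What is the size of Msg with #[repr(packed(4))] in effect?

@0: proto [1B, align 1] → 1
@1: src [9B, align 1] → 10
+2 pad (align 4)
@12: magic [8B, align 4] → 20
@20: ack [4B, align 4] → 24
@24: port [8B, align 4] → 32
@32: ttl [8B, align 4] → 40
@40: window [8B, align 4] → 48
@48: checksum [4B, align 4] → 52
size 52, align 4

52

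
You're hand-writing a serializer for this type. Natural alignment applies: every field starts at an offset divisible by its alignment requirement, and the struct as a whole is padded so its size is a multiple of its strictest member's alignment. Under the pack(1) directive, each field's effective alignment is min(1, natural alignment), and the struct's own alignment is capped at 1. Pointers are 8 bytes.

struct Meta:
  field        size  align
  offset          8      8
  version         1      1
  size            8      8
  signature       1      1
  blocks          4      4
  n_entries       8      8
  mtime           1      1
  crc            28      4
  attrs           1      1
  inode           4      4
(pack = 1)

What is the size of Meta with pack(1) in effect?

offset at 0 (size 8, align 1) → ends 8
version at 8 (size 1, align 1) → ends 9
size at 9 (size 8, align 1) → ends 17
signature at 17 (size 1, align 1) → ends 18
blocks at 18 (size 4, align 1) → ends 22
n_entries at 22 (size 8, align 1) → ends 30
mtime at 30 (size 1, align 1) → ends 31
crc at 31 (size 28, align 1) → ends 59
attrs at 59 (size 1, align 1) → ends 60
inode at 60 (size 4, align 1) → ends 64
total 64 bytes, alignment 1

64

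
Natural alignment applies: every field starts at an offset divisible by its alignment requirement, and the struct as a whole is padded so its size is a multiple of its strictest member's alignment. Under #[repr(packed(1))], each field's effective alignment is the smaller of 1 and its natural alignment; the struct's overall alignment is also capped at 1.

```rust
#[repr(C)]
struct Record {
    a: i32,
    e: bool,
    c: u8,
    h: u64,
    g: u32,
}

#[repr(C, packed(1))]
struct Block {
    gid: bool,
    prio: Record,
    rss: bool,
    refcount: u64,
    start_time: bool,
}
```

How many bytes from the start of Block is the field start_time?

Record: @0: a [4B, align 4] → 4; @4: e [1B, align 1] → 5; @5: c [1B, align 1] → 6; +2 pad (align 8); @8: h [8B, align 8] → 16; @16: g [4B, align 4] → 20; +4 tail pad (align 8); size 24, align 8
@0: gid [1B, align 1] → 1
@1: prio [24B, align 1] → 25
@25: rss [1B, align 1] → 26
@26: refcount [8B, align 1] → 34
@34: start_time [1B, align 1] → 35

34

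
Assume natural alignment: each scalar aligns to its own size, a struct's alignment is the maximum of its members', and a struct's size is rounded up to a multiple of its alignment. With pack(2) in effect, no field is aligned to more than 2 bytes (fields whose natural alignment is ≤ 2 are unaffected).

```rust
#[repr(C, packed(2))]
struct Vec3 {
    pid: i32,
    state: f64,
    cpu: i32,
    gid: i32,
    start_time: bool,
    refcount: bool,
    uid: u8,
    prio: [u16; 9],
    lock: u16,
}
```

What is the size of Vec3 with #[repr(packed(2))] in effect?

44

0..4  pid  (4B, 2-aligned)
4..12  state  (8B, 2-aligned)
12..16  cpu  (4B, 2-aligned)
16..20  gid  (4B, 2-aligned)
20..21  start_time  (1B, 1-aligned)
21..22  refcount  (1B, 1-aligned)
22..23  uid  (1B, 1-aligned)
23..24  -- padding (1B)
24..42  prio  (18B, 2-aligned)
42..44  lock  (2B, 2-aligned)
sizeof = 44, alignof = 2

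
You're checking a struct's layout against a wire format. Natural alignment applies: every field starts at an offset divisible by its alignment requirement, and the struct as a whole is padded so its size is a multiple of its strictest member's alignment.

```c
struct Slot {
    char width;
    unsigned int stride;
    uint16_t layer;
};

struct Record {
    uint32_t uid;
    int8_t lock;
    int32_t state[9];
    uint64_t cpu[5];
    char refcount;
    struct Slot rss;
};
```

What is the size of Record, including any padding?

104

Slot: width at 0 (size 1, align 1) → ends 1; pad 3 to align 4 for stride; stride at 4 (size 4, align 4) → ends 8; layer at 8 (size 2, align 2) → ends 10; tail pad 2 to reach multiple of 4; total 12 bytes, alignment 4
uid at 0 (size 4, align 4) → ends 4
lock at 4 (size 1, align 1) → ends 5
pad 3 to align 4 for state
state at 8 (size 36, align 4) → ends 44
pad 4 to align 8 for cpu
cpu at 48 (size 40, align 8) → ends 88
refcount at 88 (size 1, align 1) → ends 89
pad 3 to align 4 for rss
rss at 92 (size 12, align 4) → ends 104
total 104 bytes, alignment 8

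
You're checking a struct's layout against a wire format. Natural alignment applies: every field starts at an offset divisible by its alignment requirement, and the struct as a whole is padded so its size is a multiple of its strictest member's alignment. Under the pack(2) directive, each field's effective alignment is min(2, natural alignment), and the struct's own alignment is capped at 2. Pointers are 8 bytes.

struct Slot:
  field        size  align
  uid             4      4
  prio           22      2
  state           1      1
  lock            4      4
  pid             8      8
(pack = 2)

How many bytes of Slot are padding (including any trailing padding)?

1

0..4  uid  (4B, 2-aligned)
4..26  prio  (22B, 2-aligned)
26..27  state  (1B, 1-aligned)
27..28  -- padding (1B)
28..32  lock  (4B, 2-aligned)
32..40  pid  (8B, 2-aligned)
sizeof = 40, alignof = 2
data bytes 39, size 40 → padding 1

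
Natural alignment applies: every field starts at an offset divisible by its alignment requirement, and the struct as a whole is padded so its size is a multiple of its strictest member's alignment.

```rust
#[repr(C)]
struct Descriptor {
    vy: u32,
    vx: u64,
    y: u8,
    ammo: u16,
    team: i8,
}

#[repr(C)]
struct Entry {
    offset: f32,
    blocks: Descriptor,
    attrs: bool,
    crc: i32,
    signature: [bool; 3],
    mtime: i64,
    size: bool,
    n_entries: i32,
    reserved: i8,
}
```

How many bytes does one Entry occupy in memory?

Descriptor: vy at 0 (size 4, align 4) → ends 4; pad 4 to align 8 for vx; vx at 8 (size 8, align 8) → ends 16; y at 16 (size 1, align 1) → ends 17; pad 1 to align 2 for ammo; ammo at 18 (size 2, align 2) → ends 20; team at 20 (size 1, align 1) → ends 21; tail pad 3 to reach multiple of 8; total 24 bytes, alignment 8
offset at 0 (size 4, align 4) → ends 4
pad 4 to align 8 for blocks
blocks at 8 (size 24, align 8) → ends 32
attrs at 32 (size 1, align 1) → ends 33
pad 3 to align 4 for crc
crc at 36 (size 4, align 4) → ends 40
signature at 40 (size 3, align 1) → ends 43
pad 5 to align 8 for mtime
mtime at 48 (size 8, align 8) → ends 56
size at 56 (size 1, align 1) → ends 57
pad 3 to align 4 for n_entries
n_entries at 60 (size 4, align 4) → ends 64
reserved at 64 (size 1, align 1) → ends 65
tail pad 7 to reach multiple of 8
total 72 bytes, alignment 8

72 bytes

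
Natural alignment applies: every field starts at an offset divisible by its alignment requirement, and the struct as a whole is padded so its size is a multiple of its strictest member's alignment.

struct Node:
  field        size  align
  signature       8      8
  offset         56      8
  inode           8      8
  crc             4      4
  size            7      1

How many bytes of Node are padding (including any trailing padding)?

5

0..8  signature  (8B, 8-aligned)
8..64  offset  (56B, 8-aligned)
64..72  inode  (8B, 8-aligned)
72..76  crc  (4B, 4-aligned)
76..83  size  (7B, 1-aligned)
83..88  -- tail padding (5B)
sizeof = 88, alignof = 8
data bytes 83, size 88 → padding 5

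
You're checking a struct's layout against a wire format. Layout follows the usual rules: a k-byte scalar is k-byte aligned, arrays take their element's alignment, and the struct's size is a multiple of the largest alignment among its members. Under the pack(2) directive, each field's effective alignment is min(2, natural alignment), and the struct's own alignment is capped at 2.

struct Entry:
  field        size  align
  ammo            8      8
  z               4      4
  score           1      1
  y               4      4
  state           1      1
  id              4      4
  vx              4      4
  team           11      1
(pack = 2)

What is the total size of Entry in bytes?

40

0..8  ammo  (8B, 2-aligned)
8..12  z  (4B, 2-aligned)
12..13  score  (1B, 1-aligned)
13..14  -- padding (1B)
14..18  y  (4B, 2-aligned)
18..19  state  (1B, 1-aligned)
19..20  -- padding (1B)
20..24  id  (4B, 2-aligned)
24..28  vx  (4B, 2-aligned)
28..39  team  (11B, 1-aligned)
39..40  -- tail padding (1B)
sizeof = 40, alignof = 2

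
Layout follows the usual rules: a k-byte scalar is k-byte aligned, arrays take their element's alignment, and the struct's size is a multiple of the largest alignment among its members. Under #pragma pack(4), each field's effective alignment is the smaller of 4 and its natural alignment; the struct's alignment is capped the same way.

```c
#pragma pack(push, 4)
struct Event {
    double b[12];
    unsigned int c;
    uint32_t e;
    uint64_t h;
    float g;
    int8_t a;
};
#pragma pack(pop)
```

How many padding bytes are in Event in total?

b at 0 (size 96, align 4) → ends 96
c at 96 (size 4, align 4) → ends 100
e at 100 (size 4, align 4) → ends 104
h at 104 (size 8, align 4) → ends 112
g at 112 (size 4, align 4) → ends 116
a at 116 (size 1, align 1) → ends 117
tail pad 3 to reach multiple of 4
total 120 bytes, alignment 4
data bytes 117, size 120 → padding 3

3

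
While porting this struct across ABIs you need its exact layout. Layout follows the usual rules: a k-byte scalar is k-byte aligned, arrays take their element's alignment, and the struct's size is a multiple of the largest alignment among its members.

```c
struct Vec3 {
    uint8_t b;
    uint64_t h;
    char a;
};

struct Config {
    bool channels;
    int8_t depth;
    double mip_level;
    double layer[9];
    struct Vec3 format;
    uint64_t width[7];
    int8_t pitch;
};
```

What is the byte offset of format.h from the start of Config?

96

Vec3: 0..1  b  (1B, 1-aligned); 1..8  -- padding (7B); 8..16  h  (8B, 8-aligned); 16..17  a  (1B, 1-aligned); 17..24  -- tail padding (7B); sizeof = 24, alignof = 8
0..1  channels  (1B, 1-aligned)
1..2  depth  (1B, 1-aligned)
2..8  -- padding (6B)
8..16  mip_level  (8B, 8-aligned)
16..88  layer  (72B, 8-aligned)
88..112  format  (24B, 8-aligned)
within Vec3: h at 8
88 + 8 = 96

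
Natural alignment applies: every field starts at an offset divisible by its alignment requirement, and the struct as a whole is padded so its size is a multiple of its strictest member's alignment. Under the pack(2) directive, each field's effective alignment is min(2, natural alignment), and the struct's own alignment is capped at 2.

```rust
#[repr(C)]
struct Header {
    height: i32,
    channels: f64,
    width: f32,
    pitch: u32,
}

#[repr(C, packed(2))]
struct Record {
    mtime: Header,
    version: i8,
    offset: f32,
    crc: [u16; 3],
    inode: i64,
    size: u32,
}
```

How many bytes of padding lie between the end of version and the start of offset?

1

Header: 0..4  height  (4B, 4-aligned); 4..8  -- padding (4B); 8..16  channels  (8B, 8-aligned); 16..20  width  (4B, 4-aligned); 20..24  pitch  (4B, 4-aligned); sizeof = 24, alignof = 8
0..24  mtime  (24B, 2-aligned)
24..25  version  (1B, 1-aligned)
25..26  -- padding (1B)
26..30  offset  (4B, 2-aligned)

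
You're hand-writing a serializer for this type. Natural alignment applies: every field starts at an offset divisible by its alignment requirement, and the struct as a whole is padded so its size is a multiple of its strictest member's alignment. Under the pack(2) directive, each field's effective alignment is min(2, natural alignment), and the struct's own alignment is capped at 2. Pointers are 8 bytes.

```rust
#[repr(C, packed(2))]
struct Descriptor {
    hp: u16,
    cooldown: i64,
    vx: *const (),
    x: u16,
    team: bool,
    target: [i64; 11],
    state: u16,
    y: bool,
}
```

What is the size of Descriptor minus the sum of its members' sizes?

hp at 0 (size 2, align 2) → ends 2
cooldown at 2 (size 8, align 2) → ends 10
vx at 10 (size 8, align 2) → ends 18
x at 18 (size 2, align 2) → ends 20
team at 20 (size 1, align 1) → ends 21
pad 1 to align 2 for target
target at 22 (size 88, align 2) → ends 110
state at 110 (size 2, align 2) → ends 112
y at 112 (size 1, align 1) → ends 113
tail pad 1 to reach multiple of 2
total 114 bytes, alignment 2
data bytes 112, size 114 → padding 2

2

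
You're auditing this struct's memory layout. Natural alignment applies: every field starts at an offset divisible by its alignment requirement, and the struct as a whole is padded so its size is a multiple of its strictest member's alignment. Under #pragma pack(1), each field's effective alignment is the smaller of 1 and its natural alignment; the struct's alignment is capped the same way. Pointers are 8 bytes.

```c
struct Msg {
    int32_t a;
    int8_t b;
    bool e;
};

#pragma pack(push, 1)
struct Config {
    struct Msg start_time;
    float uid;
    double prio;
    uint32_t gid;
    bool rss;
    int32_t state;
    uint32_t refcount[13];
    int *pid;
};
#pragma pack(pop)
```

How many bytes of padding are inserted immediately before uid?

0

Msg: 0..4  a  (4B, 4-aligned); 4..5  b  (1B, 1-aligned); 5..6  e  (1B, 1-aligned); 6..8  -- tail padding (2B); sizeof = 8, alignof = 4
0..8  start_time  (8B, 1-aligned)
8..12  uid  (4B, 1-aligned)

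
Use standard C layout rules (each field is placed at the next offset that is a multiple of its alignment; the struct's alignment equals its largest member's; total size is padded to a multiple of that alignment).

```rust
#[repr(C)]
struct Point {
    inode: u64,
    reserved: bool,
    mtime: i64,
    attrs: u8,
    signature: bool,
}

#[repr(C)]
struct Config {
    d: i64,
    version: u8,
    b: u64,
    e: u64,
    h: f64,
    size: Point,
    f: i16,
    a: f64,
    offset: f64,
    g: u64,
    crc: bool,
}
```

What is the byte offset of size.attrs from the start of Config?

64

Point: inode at 0 (size 8, align 8) → ends 8; reserved at 8 (size 1, align 1) → ends 9; pad 7 to align 8 for mtime; mtime at 16 (size 8, align 8) → ends 24; attrs at 24 (size 1, align 1) → ends 25; signature at 25 (size 1, align 1) → ends 26; tail pad 6 to reach multiple of 8; total 32 bytes, alignment 8
d at 0 (size 8, align 8) → ends 8
version at 8 (size 1, align 1) → ends 9
pad 7 to align 8 for b
b at 16 (size 8, align 8) → ends 24
e at 24 (size 8, align 8) → ends 32
h at 32 (size 8, align 8) → ends 40
size at 40 (size 32, align 8) → ends 72
within Point: attrs at 24
40 + 24 = 64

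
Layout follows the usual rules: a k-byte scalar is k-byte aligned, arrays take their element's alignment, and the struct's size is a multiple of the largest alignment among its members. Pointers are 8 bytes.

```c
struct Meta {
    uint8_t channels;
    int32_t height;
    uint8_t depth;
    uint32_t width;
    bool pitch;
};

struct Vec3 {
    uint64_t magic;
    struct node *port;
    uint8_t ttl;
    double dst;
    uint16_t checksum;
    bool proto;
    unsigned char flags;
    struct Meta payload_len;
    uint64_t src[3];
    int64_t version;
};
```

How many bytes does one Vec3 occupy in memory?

Meta: 0..1  channels  (1B, 1-aligned); 1..4  -- padding (3B); 4..8  height  (4B, 4-aligned); 8..9  depth  (1B, 1-aligned); 9..12  -- padding (3B); 12..16  width  (4B, 4-aligned); 16..17  pitch  (1B, 1-aligned); 17..20  -- tail padding (3B); sizeof = 20, alignof = 4
0..8  magic  (8B, 8-aligned)
8..16  port  (8B, 8-aligned)
16..17  ttl  (1B, 1-aligned)
17..24  -- padding (7B)
24..32  dst  (8B, 8-aligned)
32..34  checksum  (2B, 2-aligned)
34..35  proto  (1B, 1-aligned)
35..36  flags  (1B, 1-aligned)
36..56  payload_len  (20B, 4-aligned)
56..80  src  (24B, 8-aligned)
80..88  version  (8B, 8-aligned)
sizeof = 88, alignof = 8

88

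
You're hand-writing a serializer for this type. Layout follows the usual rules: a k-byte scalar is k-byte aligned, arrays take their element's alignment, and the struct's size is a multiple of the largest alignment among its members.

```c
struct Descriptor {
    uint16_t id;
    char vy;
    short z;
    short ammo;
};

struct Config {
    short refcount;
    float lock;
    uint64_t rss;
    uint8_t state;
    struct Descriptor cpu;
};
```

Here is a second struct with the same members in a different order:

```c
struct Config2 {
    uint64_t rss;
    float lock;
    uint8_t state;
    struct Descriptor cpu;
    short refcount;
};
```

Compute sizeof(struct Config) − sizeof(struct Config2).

8

Descriptor: @0: id [2B, align 2] → 2; @2: vy [1B, align 1] → 3; +1 pad (align 2); @4: z [2B, align 2] → 6; @6: ammo [2B, align 2] → 8; size 8, align 2
@0: refcount [2B, align 2] → 2
+2 pad (align 4)
@4: lock [4B, align 4] → 8
@8: rss [8B, align 8] → 16
@16: state [1B, align 1] → 17
+1 pad (align 2)
@18: cpu [8B, align 2] → 26
+6 tail pad (align 8)
size 32, align 8
— Config2 —
@0: rss [8B, align 8] → 8
@8: lock [4B, align 4] → 12
@12: state [1B, align 1] → 13
+1 pad (align 2)
@14: cpu [8B, align 2] → 22
@22: refcount [2B, align 2] → 24
size 24, align 8
32 − 24 = 8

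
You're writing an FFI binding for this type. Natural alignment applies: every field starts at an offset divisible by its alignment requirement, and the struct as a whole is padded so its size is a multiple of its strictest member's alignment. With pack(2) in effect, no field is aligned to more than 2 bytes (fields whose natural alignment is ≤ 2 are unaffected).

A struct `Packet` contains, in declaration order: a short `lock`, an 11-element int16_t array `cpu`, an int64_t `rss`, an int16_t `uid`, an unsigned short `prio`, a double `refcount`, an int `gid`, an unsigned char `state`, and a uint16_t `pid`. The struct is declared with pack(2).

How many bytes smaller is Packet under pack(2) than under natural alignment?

4

natural layout:
  lock at 0 (size 2, align 2) → ends 2
  cpu at 2 (size 22, align 2) → ends 24
  rss at 24 (size 8, align 8) → ends 32
  uid at 32 (size 2, align 2) → ends 34
  prio at 34 (size 2, align 2) → ends 36
  pad 4 to align 8 for refcount
  refcount at 40 (size 8, align 8) → ends 48
  gid at 48 (size 4, align 4) → ends 52
  state at 52 (size 1, align 1) → ends 53
  pad 1 to align 2 for pid
  pid at 54 (size 2, align 2) → ends 56
  total 56 bytes, alignment 8
packed(2) layout:
  lock at 0 (size 2, align 2) → ends 2
  cpu at 2 (size 22, align 2) → ends 24
  rss at 24 (size 8, align 2) → ends 32
  uid at 32 (size 2, align 2) → ends 34
  prio at 34 (size 2, align 2) → ends 36
  refcount at 36 (size 8, align 2) → ends 44
  gid at 44 (size 4, align 2) → ends 48
  state at 48 (size 1, align 1) → ends 49
  pad 1 to align 2 for pid
  pid at 50 (size 2, align 2) → ends 52
  total 52 bytes, alignment 2
56 − 52 = 4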